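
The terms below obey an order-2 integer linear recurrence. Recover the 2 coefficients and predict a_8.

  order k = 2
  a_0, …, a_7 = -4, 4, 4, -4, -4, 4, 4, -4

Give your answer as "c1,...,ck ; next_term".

0,-1 ; -4

  a_2 = 0·4 + -1·-4 = 4
  a_3 = 0·4 + -1·4 = -4
  a_4 = 0·-4 + -1·4 = -4
  a_5 = 0·-4 + -1·-4 = 4
  a_6 = 0·4 + -1·-4 = 4
  a_7 = 0·4 + -1·4 = -4
  a_8 = 0·-4 + -1·4 = -4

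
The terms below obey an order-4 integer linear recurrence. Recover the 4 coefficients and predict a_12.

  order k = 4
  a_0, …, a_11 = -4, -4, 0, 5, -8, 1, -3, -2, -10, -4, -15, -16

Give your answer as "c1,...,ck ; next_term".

0,1,1,1 ; -29

  a_4 = 0·5 + 1·0 + 1·-4 + 1·-4 = -8
  a_5 = 0·-8 + 1·5 + 1·0 + 1·-4 = 1
  a_6 = 0·1 + 1·-8 + 1·5 + 1·0 = -3
  a_7 = 0·-3 + 1·1 + 1·-8 + 1·5 = -2
  a_8 = 0·-2 + 1·-3 + 1·1 + 1·-8 = -10
  a_9 = 0·-10 + 1·-2 + 1·-3 + 1·1 = -4
  a_10 = 0·-4 + 1·-10 + 1·-2 + 1·-3 = -15
  a_11 = 0·-15 + 1·-4 + 1·-10 + 1·-2 = -16
  a_12 = 0·-16 + 1·-15 + 1·-4 + 1·-10 = -29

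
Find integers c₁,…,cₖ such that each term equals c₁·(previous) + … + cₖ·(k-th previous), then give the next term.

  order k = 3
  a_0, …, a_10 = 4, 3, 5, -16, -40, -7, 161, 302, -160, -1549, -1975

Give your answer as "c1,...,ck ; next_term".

1,-3,-3 ; 3152

  a_3 = 1·5 + -3·3 + -3·4 = -16
  a_4 = 1·-16 + -3·5 + -3·3 = -40
  a_5 = 1·-40 + -3·-16 + -3·5 = -7
  a_6 = 1·-7 + -3·-40 + -3·-16 = 161
  a_7 = 1·161 + -3·-7 + -3·-40 = 302
  a_8 = 1·302 + -3·161 + -3·-7 = -160
  a_9 = 1·-160 + -3·302 + -3·161 = -1549
  a_10 = 1·-1549 + -3·-160 + -3·302 = -1975
  a_11 = 1·-1975 + -3·-1549 + -3·-160 = 3152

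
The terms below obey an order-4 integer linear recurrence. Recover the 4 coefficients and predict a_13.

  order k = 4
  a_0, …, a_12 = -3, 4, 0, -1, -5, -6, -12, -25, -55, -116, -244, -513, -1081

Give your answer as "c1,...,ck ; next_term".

  a_4 = 2·-1 + 0·0 + 0·4 + 1·-3 = -5
  a_5 = 2·-5 + 0·-1 + 0·0 + 1·4 = -6
  a_6 = 2·-6 + 0·-5 + 0·-1 + 1·0 = -12
  a_7 = 2·-12 + 0·-6 + 0·-5 + 1·-1 = -25
  a_8 = 2·-25 + 0·-12 + 0·-6 + 1·-5 = -55
  a_9 = 2·-55 + 0·-25 + 0·-12 + 1·-6 = -116
  a_10 = 2·-116 + 0·-55 + 0·-25 + 1·-12 = -244
  a_11 = 2·-244 + 0·-116 + 0·-55 + 1·-25 = -513
  a_12 = 2·-513 + 0·-244 + 0·-116 + 1·-55 = -1081
  a_13 = 2·-1081 + 0·-513 + 0·-244 + 1·-116 = -2278

2,0,0,1 ; -2278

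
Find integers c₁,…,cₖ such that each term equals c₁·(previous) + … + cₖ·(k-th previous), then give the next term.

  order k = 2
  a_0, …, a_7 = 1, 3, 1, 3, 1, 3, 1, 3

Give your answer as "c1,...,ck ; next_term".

  a_2 = 0·3 + 1·1 = 1
  a_3 = 0·1 + 1·3 = 3
  a_4 = 0·3 + 1·1 = 1
  a_5 = 0·1 + 1·3 = 3
  a_6 = 0·3 + 1·1 = 1
  a_7 = 0·1 + 1·3 = 3
  a_8 = 0·3 + 1·1 = 1

0,1 ; 1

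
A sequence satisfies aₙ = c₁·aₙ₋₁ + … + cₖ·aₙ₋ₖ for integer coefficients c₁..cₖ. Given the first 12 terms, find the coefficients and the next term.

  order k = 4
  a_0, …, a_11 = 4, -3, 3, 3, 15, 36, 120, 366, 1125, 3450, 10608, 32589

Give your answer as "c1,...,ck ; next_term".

  a_4 = 2·3 + 2·3 + 3·-3 + 3·4 = 15
  a_5 = 2·15 + 2·3 + 3·3 + 3·-3 = 36
  a_6 = 2·36 + 2·15 + 3·3 + 3·3 = 120
  a_7 = 2·120 + 2·36 + 3·15 + 3·3 = 366
  a_8 = 2·366 + 2·120 + 3·36 + 3·15 = 1125
  a_9 = 2·1125 + 2·366 + 3·120 + 3·36 = 3450
  a_10 = 2·3450 + 2·1125 + 3·366 + 3·120 = 10608
  a_11 = 2·10608 + 2·3450 + 3·1125 + 3·366 = 32589
  a_12 = 2·32589 + 2·10608 + 3·3450 + 3·1125 = 100119

2,2,3,3 ; 100119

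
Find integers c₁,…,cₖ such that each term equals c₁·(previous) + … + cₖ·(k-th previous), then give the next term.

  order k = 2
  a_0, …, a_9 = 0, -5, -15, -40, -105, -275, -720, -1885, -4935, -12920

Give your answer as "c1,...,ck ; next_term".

  a_2 = 3·-5 + -1·0 = -15
  a_3 = 3·-15 + -1·-5 = -40
  a_4 = 3·-40 + -1·-15 = -105
  a_5 = 3·-105 + -1·-40 = -275
  a_6 = 3·-275 + -1·-105 = -720
  a_7 = 3·-720 + -1·-275 = -1885
  a_8 = 3·-1885 + -1·-720 = -4935
  a_9 = 3·-4935 + -1·-1885 = -12920
  a_10 = 3·-12920 + -1·-4935 = -33825

3,-1 ; -33825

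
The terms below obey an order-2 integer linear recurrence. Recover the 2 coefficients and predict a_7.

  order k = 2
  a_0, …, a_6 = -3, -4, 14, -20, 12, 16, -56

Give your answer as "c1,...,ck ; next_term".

-2,-2 ; 80

  a_2 = -2·-4 + -2·-3 = 14
  a_3 = -2·14 + -2·-4 = -20
  a_4 = -2·-20 + -2·14 = 12
  a_5 = -2·12 + -2·-20 = 16
  a_6 = -2·16 + -2·12 = -56
  a_7 = -2·-56 + -2·16 = 80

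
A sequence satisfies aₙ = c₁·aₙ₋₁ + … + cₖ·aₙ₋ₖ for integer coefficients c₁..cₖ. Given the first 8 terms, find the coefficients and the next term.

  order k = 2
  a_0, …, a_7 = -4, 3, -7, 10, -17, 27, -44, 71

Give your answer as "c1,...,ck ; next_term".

  a_2 = -1·3 + 1·-4 = -7
  a_3 = -1·-7 + 1·3 = 10
  a_4 = -1·10 + 1·-7 = -17
  a_5 = -1·-17 + 1·10 = 27
  a_6 = -1·27 + 1·-17 = -44
  a_7 = -1·-44 + 1·27 = 71
  a_8 = -1·71 + 1·-44 = -115

-1,1 ; -115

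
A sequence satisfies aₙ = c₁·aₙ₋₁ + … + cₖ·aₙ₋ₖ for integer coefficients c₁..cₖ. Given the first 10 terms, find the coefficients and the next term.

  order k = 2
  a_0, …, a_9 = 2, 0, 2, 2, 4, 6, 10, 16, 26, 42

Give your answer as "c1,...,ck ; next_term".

  a_2 = 1·0 + 1·2 = 2
  a_3 = 1·2 + 1·0 = 2
  a_4 = 1·2 + 1·2 = 4
  a_5 = 1·4 + 1·2 = 6
  a_6 = 1·6 + 1·4 = 10
  a_7 = 1·10 + 1·6 = 16
  a_8 = 1·16 + 1·10 = 26
  a_9 = 1·26 + 1·16 = 42
  a_10 = 1·42 + 1·26 = 68

1,1 ; 68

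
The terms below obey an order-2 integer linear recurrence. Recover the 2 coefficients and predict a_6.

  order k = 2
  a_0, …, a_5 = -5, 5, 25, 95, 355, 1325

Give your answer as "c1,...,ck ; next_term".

  a_2 = 4·5 + -1·-5 = 25
  a_3 = 4·25 + -1·5 = 95
  a_4 = 4·95 + -1·25 = 355
  a_5 = 4·355 + -1·95 = 1325
  a_6 = 4·1325 + -1·355 = 4945

4,-1 ; 4945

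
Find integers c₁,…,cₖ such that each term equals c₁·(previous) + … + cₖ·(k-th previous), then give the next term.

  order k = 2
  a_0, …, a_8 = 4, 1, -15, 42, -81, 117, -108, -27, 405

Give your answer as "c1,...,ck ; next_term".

-3,-3 ; -1134

  a_2 = -3·1 + -3·4 = -15
  a_3 = -3·-15 + -3·1 = 42
  a_4 = -3·42 + -3·-15 = -81
  a_5 = -3·-81 + -3·42 = 117
  a_6 = -3·117 + -3·-81 = -108
  a_7 = -3·-108 + -3·117 = -27
  a_8 = -3·-27 + -3·-108 = 405
  a_9 = -3·405 + -3·-27 = -1134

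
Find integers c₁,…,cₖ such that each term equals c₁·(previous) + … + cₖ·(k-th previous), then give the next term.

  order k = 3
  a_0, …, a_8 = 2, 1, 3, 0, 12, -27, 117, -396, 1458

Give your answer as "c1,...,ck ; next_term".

  a_3 = -3·3 + 3·1 + 3·2 = 0
  a_4 = -3·0 + 3·3 + 3·1 = 12
  a_5 = -3·12 + 3·0 + 3·3 = -27
  a_6 = -3·-27 + 3·12 + 3·0 = 117
  a_7 = -3·117 + 3·-27 + 3·12 = -396
  a_8 = -3·-396 + 3·117 + 3·-27 = 1458
  a_9 = -3·1458 + 3·-396 + 3·117 = -5211

-3,3,3 ; -5211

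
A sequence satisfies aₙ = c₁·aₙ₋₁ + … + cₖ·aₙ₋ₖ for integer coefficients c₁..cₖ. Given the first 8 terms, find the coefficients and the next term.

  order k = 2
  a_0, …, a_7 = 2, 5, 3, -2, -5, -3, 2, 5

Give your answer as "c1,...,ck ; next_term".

1,-1 ; 3

  a_2 = 1·5 + -1·2 = 3
  a_3 = 1·3 + -1·5 = -2
  a_4 = 1·-2 + -1·3 = -5
  a_5 = 1·-5 + -1·-2 = -3
  a_6 = 1·-3 + -1·-5 = 2
  a_7 = 1·2 + -1·-3 = 5
  a_8 = 1·5 + -1·2 = 3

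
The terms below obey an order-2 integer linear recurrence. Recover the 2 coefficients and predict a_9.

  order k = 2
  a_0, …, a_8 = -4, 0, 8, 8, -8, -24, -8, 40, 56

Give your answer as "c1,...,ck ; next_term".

1,-2 ; -24

  a_2 = 1·0 + -2·-4 = 8
  a_3 = 1·8 + -2·0 = 8
  a_4 = 1·8 + -2·8 = -8
  a_5 = 1·-8 + -2·8 = -24
  a_6 = 1·-24 + -2·-8 = -8
  a_7 = 1·-8 + -2·-24 = 40
  a_8 = 1·40 + -2·-8 = 56
  a_9 = 1·56 + -2·40 = -24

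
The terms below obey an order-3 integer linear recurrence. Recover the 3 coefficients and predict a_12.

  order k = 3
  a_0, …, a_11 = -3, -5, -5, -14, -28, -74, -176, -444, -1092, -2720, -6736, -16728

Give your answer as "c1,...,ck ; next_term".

2,2,-2 ; -41488

  a_3 = 2·-5 + 2·-5 + -2·-3 = -14
  a_4 = 2·-14 + 2·-5 + -2·-5 = -28
  a_5 = 2·-28 + 2·-14 + -2·-5 = -74
  a_6 = 2·-74 + 2·-28 + -2·-14 = -176
  a_7 = 2·-176 + 2·-74 + -2·-28 = -444
  a_8 = 2·-444 + 2·-176 + -2·-74 = -1092
  a_9 = 2·-1092 + 2·-444 + -2·-176 = -2720
  a_10 = 2·-2720 + 2·-1092 + -2·-444 = -6736
  a_11 = 2·-6736 + 2·-2720 + -2·-1092 = -16728
  a_12 = 2·-16728 + 2·-6736 + -2·-2720 = -41488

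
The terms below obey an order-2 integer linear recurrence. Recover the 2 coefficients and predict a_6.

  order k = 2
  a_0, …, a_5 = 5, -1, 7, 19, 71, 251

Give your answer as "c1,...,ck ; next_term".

  a_2 = 3·-1 + 2·5 = 7
  a_3 = 3·7 + 2·-1 = 19
  a_4 = 3·19 + 2·7 = 71
  a_5 = 3·71 + 2·19 = 251
  a_6 = 3·251 + 2·71 = 895

3,2 ; 895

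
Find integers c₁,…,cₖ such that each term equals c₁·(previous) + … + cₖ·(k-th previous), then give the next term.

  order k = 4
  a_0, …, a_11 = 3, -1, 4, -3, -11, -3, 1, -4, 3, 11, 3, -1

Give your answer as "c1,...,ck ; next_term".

  a_4 = 1·-3 + -1·4 + 1·-1 + -1·3 = -11
  a_5 = 1·-11 + -1·-3 + 1·4 + -1·-1 = -3
  a_6 = 1·-3 + -1·-11 + 1·-3 + -1·4 = 1
  a_7 = 1·1 + -1·-3 + 1·-11 + -1·-3 = -4
  a_8 = 1·-4 + -1·1 + 1·-3 + -1·-11 = 3
  a_9 = 1·3 + -1·-4 + 1·1 + -1·-3 = 11
  a_10 = 1·11 + -1·3 + 1·-4 + -1·1 = 3
  a_11 = 1·3 + -1·11 + 1·3 + -1·-4 = -1
  a_12 = 1·-1 + -1·3 + 1·11 + -1·3 = 4

1,-1,1,-1 ; 4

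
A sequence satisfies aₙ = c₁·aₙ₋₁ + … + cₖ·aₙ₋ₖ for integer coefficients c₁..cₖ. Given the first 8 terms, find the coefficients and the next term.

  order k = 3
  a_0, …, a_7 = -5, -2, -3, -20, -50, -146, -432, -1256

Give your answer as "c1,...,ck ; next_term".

  a_3 = 2·-3 + 2·-2 + 2·-5 = -20
  a_4 = 2·-20 + 2·-3 + 2·-2 = -50
  a_5 = 2·-50 + 2·-20 + 2·-3 = -146
  a_6 = 2·-146 + 2·-50 + 2·-20 = -432
  a_7 = 2·-432 + 2·-146 + 2·-50 = -1256
  a_8 = 2·-1256 + 2·-432 + 2·-146 = -3668

2,2,2 ; -3668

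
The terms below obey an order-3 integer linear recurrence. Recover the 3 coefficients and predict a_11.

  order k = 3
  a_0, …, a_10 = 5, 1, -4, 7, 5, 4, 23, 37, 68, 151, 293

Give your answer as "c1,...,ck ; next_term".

1,1,2 ; 580

  a_3 = 1·-4 + 1·1 + 2·5 = 7
  a_4 = 1·7 + 1·-4 + 2·1 = 5
  a_5 = 1·5 + 1·7 + 2·-4 = 4
  a_6 = 1·4 + 1·5 + 2·7 = 23
  a_7 = 1·23 + 1·4 + 2·5 = 37
  a_8 = 1·37 + 1·23 + 2·4 = 68
  a_9 = 1·68 + 1·37 + 2·23 = 151
  a_10 = 1·151 + 1·68 + 2·37 = 293
  a_11 = 1·293 + 1·151 + 2·68 = 580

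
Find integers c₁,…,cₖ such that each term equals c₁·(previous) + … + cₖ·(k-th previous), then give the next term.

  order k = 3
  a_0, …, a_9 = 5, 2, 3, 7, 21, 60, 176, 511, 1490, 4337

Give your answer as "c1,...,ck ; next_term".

  a_3 = 2·3 + 3·2 + -1·5 = 7
  a_4 = 2·7 + 3·3 + -1·2 = 21
  a_5 = 2·21 + 3·7 + -1·3 = 60
  a_6 = 2·60 + 3·21 + -1·7 = 176
  a_7 = 2·176 + 3·60 + -1·21 = 511
  a_8 = 2·511 + 3·176 + -1·60 = 1490
  a_9 = 2·1490 + 3·511 + -1·176 = 4337
  a_10 = 2·4337 + 3·1490 + -1·511 = 12633

2,3,-1 ; 12633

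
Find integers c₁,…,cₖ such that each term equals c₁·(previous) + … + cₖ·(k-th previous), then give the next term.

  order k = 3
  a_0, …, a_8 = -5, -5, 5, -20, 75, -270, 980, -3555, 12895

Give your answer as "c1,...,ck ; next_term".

  a_3 = -3·5 + 2·-5 + -1·-5 = -20
  a_4 = -3·-20 + 2·5 + -1·-5 = 75
  a_5 = -3·75 + 2·-20 + -1·5 = -270
  a_6 = -3·-270 + 2·75 + -1·-20 = 980
  a_7 = -3·980 + 2·-270 + -1·75 = -3555
  a_8 = -3·-3555 + 2·980 + -1·-270 = 12895
  a_9 = -3·12895 + 2·-3555 + -1·980 = -46775

-3,2,-1 ; -46775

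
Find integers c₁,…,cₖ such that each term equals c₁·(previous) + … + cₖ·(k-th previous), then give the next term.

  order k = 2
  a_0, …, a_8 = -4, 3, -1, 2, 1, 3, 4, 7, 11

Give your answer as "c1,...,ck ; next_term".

1,1 ; 18

  a_2 = 1·3 + 1·-4 = -1
  a_3 = 1·-1 + 1·3 = 2
  a_4 = 1·2 + 1·-1 = 1
  a_5 = 1·1 + 1·2 = 3
  a_6 = 1·3 + 1·1 = 4
  a_7 = 1·4 + 1·3 = 7
  a_8 = 1·7 + 1·4 = 11
  a_9 = 1·11 + 1·7 = 18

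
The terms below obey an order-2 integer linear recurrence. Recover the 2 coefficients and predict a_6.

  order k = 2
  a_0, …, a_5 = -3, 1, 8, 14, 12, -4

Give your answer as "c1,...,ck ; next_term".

  a_2 = 2·1 + -2·-3 = 8
  a_3 = 2·8 + -2·1 = 14
  a_4 = 2·14 + -2·8 = 12
  a_5 = 2·12 + -2·14 = -4
  a_6 = 2·-4 + -2·12 = -32

2,-2 ; -32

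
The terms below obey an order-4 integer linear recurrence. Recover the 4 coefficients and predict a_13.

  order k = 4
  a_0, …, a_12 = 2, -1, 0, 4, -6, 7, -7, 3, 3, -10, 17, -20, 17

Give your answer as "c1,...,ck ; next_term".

  a_4 = -1·4 + 0·0 + 0·-1 + -1·2 = -6
  a_5 = -1·-6 + 0·4 + 0·0 + -1·-1 = 7
  a_6 = -1·7 + 0·-6 + 0·4 + -1·0 = -7
  a_7 = -1·-7 + 0·7 + 0·-6 + -1·4 = 3
  a_8 = -1·3 + 0·-7 + 0·7 + -1·-6 = 3
  a_9 = -1·3 + 0·3 + 0·-7 + -1·7 = -10
  a_10 = -1·-10 + 0·3 + 0·3 + -1·-7 = 17
  a_11 = -1·17 + 0·-10 + 0·3 + -1·3 = -20
  a_12 = -1·-20 + 0·17 + 0·-10 + -1·3 = 17
  a_13 = -1·17 + 0·-20 + 0·17 + -1·-10 = -7

-1,0,0,-1 ; -7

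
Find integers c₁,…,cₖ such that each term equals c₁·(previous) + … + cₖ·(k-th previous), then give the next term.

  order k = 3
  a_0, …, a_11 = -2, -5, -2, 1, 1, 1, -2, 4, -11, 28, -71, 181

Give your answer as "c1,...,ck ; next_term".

  a_3 = -2·-2 + 1·-5 + -1·-2 = 1
  a_4 = -2·1 + 1·-2 + -1·-5 = 1
  a_5 = -2·1 + 1·1 + -1·-2 = 1
  a_6 = -2·1 + 1·1 + -1·1 = -2
  a_7 = -2·-2 + 1·1 + -1·1 = 4
  a_8 = -2·4 + 1·-2 + -1·1 = -11
  a_9 = -2·-11 + 1·4 + -1·-2 = 28
  a_10 = -2·28 + 1·-11 + -1·4 = -71
  a_11 = -2·-71 + 1·28 + -1·-11 = 181
  a_12 = -2·181 + 1·-71 + -1·28 = -461

-2,1,-1 ; -461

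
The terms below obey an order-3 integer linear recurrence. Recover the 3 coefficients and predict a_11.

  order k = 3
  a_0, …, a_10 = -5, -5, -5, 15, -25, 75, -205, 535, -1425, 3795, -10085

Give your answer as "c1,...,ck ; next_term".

  a_3 = -2·-5 + 1·-5 + -2·-5 = 15
  a_4 = -2·15 + 1·-5 + -2·-5 = -25
  a_5 = -2·-25 + 1·15 + -2·-5 = 75
  a_6 = -2·75 + 1·-25 + -2·15 = -205
  a_7 = -2·-205 + 1·75 + -2·-25 = 535
  a_8 = -2·535 + 1·-205 + -2·75 = -1425
  a_9 = -2·-1425 + 1·535 + -2·-205 = 3795
  a_10 = -2·3795 + 1·-1425 + -2·535 = -10085
  a_11 = -2·-10085 + 1·3795 + -2·-1425 = 26815

-2,1,-2 ; 26815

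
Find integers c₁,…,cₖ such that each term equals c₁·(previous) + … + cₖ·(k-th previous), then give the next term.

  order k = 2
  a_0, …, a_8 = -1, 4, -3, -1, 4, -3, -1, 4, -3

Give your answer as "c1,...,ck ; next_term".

-1,-1 ; -1

  a_2 = -1·4 + -1·-1 = -3
  a_3 = -1·-3 + -1·4 = -1
  a_4 = -1·-1 + -1·-3 = 4
  a_5 = -1·4 + -1·-1 = -3
  a_6 = -1·-3 + -1·4 = -1
  a_7 = -1·-1 + -1·-3 = 4
  a_8 = -1·4 + -1·-1 = -3
  a_9 = -1·-3 + -1·4 = -1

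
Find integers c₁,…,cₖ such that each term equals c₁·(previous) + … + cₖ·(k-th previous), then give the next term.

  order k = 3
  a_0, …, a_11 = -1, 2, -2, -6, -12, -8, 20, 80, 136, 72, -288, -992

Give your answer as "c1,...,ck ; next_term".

2,-2,-2 ; -1552

  a_3 = 2·-2 + -2·2 + -2·-1 = -6
  a_4 = 2·-6 + -2·-2 + -2·2 = -12
  a_5 = 2·-12 + -2·-6 + -2·-2 = -8
  a_6 = 2·-8 + -2·-12 + -2·-6 = 20
  a_7 = 2·20 + -2·-8 + -2·-12 = 80
  a_8 = 2·80 + -2·20 + -2·-8 = 136
  a_9 = 2·136 + -2·80 + -2·20 = 72
  a_10 = 2·72 + -2·136 + -2·80 = -288
  a_11 = 2·-288 + -2·72 + -2·136 = -992
  a_12 = 2·-992 + -2·-288 + -2·72 = -1552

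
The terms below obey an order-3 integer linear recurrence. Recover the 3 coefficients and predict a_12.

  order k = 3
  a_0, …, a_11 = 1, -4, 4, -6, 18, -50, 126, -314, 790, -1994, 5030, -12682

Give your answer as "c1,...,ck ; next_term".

-3,-2,-2 ; 31974

  a_3 = -3·4 + -2·-4 + -2·1 = -6
  a_4 = -3·-6 + -2·4 + -2·-4 = 18
  a_5 = -3·18 + -2·-6 + -2·4 = -50
  a_6 = -3·-50 + -2·18 + -2·-6 = 126
  a_7 = -3·126 + -2·-50 + -2·18 = -314
  a_8 = -3·-314 + -2·126 + -2·-50 = 790
  a_9 = -3·790 + -2·-314 + -2·126 = -1994
  a_10 = -3·-1994 + -2·790 + -2·-314 = 5030
  a_11 = -3·5030 + -2·-1994 + -2·790 = -12682
  a_12 = -3·-12682 + -2·5030 + -2·-1994 = 31974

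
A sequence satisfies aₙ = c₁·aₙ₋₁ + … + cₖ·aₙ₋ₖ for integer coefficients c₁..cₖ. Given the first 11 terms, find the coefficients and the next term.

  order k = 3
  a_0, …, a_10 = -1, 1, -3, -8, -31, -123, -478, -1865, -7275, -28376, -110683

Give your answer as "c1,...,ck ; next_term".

  a_3 = 3·-3 + 3·1 + 2·-1 = -8
  a_4 = 3·-8 + 3·-3 + 2·1 = -31
  a_5 = 3·-31 + 3·-8 + 2·-3 = -123
  a_6 = 3·-123 + 3·-31 + 2·-8 = -478
  a_7 = 3·-478 + 3·-123 + 2·-31 = -1865
  a_8 = 3·-1865 + 3·-478 + 2·-123 = -7275
  a_9 = 3·-7275 + 3·-1865 + 2·-478 = -28376
  a_10 = 3·-28376 + 3·-7275 + 2·-1865 = -110683
  a_11 = 3·-110683 + 3·-28376 + 2·-7275 = -431727

3,3,2 ; -431727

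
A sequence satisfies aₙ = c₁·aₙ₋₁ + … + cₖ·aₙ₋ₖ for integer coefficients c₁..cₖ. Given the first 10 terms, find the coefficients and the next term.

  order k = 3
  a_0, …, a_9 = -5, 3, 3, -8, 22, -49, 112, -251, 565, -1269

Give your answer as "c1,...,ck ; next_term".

-2,1,1 ; 2852

  a_3 = -2·3 + 1·3 + 1·-5 = -8
  a_4 = -2·-8 + 1·3 + 1·3 = 22
  a_5 = -2·22 + 1·-8 + 1·3 = -49
  a_6 = -2·-49 + 1·22 + 1·-8 = 112
  a_7 = -2·112 + 1·-49 + 1·22 = -251
  a_8 = -2·-251 + 1·112 + 1·-49 = 565
  a_9 = -2·565 + 1·-251 + 1·112 = -1269
  a_10 = -2·-1269 + 1·565 + 1·-251 = 2852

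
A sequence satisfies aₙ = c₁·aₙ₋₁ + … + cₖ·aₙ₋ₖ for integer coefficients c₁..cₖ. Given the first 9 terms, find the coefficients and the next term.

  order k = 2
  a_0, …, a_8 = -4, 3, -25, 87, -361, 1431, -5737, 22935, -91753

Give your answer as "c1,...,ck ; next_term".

-3,4 ; 366999

  a_2 = -3·3 + 4·-4 = -25
  a_3 = -3·-25 + 4·3 = 87
  a_4 = -3·87 + 4·-25 = -361
  a_5 = -3·-361 + 4·87 = 1431
  a_6 = -3·1431 + 4·-361 = -5737
  a_7 = -3·-5737 + 4·1431 = 22935
  a_8 = -3·22935 + 4·-5737 = -91753
  a_9 = -3·-91753 + 4·22935 = 366999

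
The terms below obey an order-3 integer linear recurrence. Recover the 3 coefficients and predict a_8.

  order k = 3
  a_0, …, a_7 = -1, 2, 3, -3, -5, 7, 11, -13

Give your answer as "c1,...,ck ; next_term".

1,-2,2 ; -21

  a_3 = 1·3 + -2·2 + 2·-1 = -3
  a_4 = 1·-3 + -2·3 + 2·2 = -5
  a_5 = 1·-5 + -2·-3 + 2·3 = 7
  a_6 = 1·7 + -2·-5 + 2·-3 = 11
  a_7 = 1·11 + -2·7 + 2·-5 = -13
  a_8 = 1·-13 + -2·11 + 2·7 = -21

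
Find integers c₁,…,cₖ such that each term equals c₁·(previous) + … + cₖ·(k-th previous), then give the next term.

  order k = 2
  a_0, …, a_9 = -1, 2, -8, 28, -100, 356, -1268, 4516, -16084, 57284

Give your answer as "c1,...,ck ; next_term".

-3,2 ; -204020

  a_2 = -3·2 + 2·-1 = -8
  a_3 = -3·-8 + 2·2 = 28
  a_4 = -3·28 + 2·-8 = -100
  a_5 = -3·-100 + 2·28 = 356
  a_6 = -3·356 + 2·-100 = -1268
  a_7 = -3·-1268 + 2·356 = 4516
  a_8 = -3·4516 + 2·-1268 = -16084
  a_9 = -3·-16084 + 2·4516 = 57284
  a_10 = -3·57284 + 2·-16084 = -204020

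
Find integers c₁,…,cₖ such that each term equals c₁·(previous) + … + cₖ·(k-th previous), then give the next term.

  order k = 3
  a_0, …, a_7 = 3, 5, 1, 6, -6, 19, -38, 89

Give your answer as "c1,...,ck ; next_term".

  a_3 = -2·1 + 1·5 + 1·3 = 6
  a_4 = -2·6 + 1·1 + 1·5 = -6
  a_5 = -2·-6 + 1·6 + 1·1 = 19
  a_6 = -2·19 + 1·-6 + 1·6 = -38
  a_7 = -2·-38 + 1·19 + 1·-6 = 89
  a_8 = -2·89 + 1·-38 + 1·19 = -197

-2,1,1 ; -197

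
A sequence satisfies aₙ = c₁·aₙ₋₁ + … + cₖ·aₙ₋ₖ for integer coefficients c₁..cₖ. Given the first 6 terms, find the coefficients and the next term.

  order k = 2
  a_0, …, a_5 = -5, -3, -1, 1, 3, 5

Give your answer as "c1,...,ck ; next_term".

2,-1 ; 7

  a_2 = 2·-3 + -1·-5 = -1
  a_3 = 2·-1 + -1·-3 = 1
  a_4 = 2·1 + -1·-1 = 3
  a_5 = 2·3 + -1·1 = 5
  a_6 = 2·5 + -1·3 = 7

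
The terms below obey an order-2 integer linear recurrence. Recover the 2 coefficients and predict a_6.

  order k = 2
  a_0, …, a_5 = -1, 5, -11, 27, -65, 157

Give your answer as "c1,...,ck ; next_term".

-2,1 ; -379

  a_2 = -2·5 + 1·-1 = -11
  a_3 = -2·-11 + 1·5 = 27
  a_4 = -2·27 + 1·-11 = -65
  a_5 = -2·-65 + 1·27 = 157
  a_6 = -2·157 + 1·-65 = -379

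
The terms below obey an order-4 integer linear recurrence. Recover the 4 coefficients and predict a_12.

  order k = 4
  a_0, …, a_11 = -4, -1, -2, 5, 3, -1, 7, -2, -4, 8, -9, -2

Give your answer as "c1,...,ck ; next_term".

  a_4 = 0·5 + 0·-2 + 1·-1 + -1·-4 = 3
  a_5 = 0·3 + 0·5 + 1·-2 + -1·-1 = -1
  a_6 = 0·-1 + 0·3 + 1·5 + -1·-2 = 7
  a_7 = 0·7 + 0·-1 + 1·3 + -1·5 = -2
  a_8 = 0·-2 + 0·7 + 1·-1 + -1·3 = -4
  a_9 = 0·-4 + 0·-2 + 1·7 + -1·-1 = 8
  a_10 = 0·8 + 0·-4 + 1·-2 + -1·7 = -9
  a_11 = 0·-9 + 0·8 + 1·-4 + -1·-2 = -2
  a_12 = 0·-2 + 0·-9 + 1·8 + -1·-4 = 12

0,0,1,-1 ; 12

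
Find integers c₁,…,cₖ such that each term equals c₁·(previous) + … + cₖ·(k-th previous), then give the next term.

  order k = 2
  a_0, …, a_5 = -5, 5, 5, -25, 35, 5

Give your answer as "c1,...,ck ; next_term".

-2,-3 ; -115

  a_2 = -2·5 + -3·-5 = 5
  a_3 = -2·5 + -3·5 = -25
  a_4 = -2·-25 + -3·5 = 35
  a_5 = -2·35 + -3·-25 = 5
  a_6 = -2·5 + -3·35 = -115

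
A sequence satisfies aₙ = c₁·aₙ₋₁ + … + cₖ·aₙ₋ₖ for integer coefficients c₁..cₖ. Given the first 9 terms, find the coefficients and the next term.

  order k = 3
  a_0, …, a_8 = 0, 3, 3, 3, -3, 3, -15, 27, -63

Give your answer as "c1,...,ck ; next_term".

  a_3 = -1·3 + 2·3 + -2·0 = 3
  a_4 = -1·3 + 2·3 + -2·3 = -3
  a_5 = -1·-3 + 2·3 + -2·3 = 3
  a_6 = -1·3 + 2·-3 + -2·3 = -15
  a_7 = -1·-15 + 2·3 + -2·-3 = 27
  a_8 = -1·27 + 2·-15 + -2·3 = -63
  a_9 = -1·-63 + 2·27 + -2·-15 = 147

-1,2,-2 ; 147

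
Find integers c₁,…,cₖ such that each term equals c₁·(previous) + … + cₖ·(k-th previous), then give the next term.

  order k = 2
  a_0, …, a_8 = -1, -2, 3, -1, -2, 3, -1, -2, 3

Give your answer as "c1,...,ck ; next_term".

  a_2 = -1·-2 + -1·-1 = 3
  a_3 = -1·3 + -1·-2 = -1
  a_4 = -1·-1 + -1·3 = -2
  a_5 = -1·-2 + -1·-1 = 3
  a_6 = -1·3 + -1·-2 = -1
  a_7 = -1·-1 + -1·3 = -2
  a_8 = -1·-2 + -1·-1 = 3
  a_9 = -1·3 + -1·-2 = -1

-1,-1 ; -1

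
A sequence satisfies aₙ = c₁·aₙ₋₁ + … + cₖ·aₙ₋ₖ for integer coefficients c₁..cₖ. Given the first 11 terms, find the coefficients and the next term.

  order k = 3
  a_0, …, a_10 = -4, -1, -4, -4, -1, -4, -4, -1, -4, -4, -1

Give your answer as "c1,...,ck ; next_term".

0,0,1 ; -4

  a_3 = 0·-4 + 0·-1 + 1·-4 = -4
  a_4 = 0·-4 + 0·-4 + 1·-1 = -1
  a_5 = 0·-1 + 0·-4 + 1·-4 = -4
  a_6 = 0·-4 + 0·-1 + 1·-4 = -4
  a_7 = 0·-4 + 0·-4 + 1·-1 = -1
  a_8 = 0·-1 + 0·-4 + 1·-4 = -4
  a_9 = 0·-4 + 0·-1 + 1·-4 = -4
  a_10 = 0·-4 + 0·-4 + 1·-1 = -1
  a_11 = 0·-1 + 0·-4 + 1·-4 = -4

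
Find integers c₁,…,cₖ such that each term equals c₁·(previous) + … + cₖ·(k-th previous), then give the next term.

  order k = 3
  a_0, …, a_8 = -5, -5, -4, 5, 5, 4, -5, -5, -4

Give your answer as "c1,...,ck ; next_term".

0,0,-1 ; 5

  a_3 = 0·-4 + 0·-5 + -1·-5 = 5
  a_4 = 0·5 + 0·-4 + -1·-5 = 5
  a_5 = 0·5 + 0·5 + -1·-4 = 4
  a_6 = 0·4 + 0·5 + -1·5 = -5
  a_7 = 0·-5 + 0·4 + -1·5 = -5
  a_8 = 0·-5 + 0·-5 + -1·4 = -4
  a_9 = 0·-4 + 0·-5 + -1·-5 = 5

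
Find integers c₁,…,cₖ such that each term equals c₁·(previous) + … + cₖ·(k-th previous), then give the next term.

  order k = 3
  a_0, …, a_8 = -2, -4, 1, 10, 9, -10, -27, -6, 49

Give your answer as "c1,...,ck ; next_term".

2,-3,2 ; 62

  a_3 = 2·1 + -3·-4 + 2·-2 = 10
  a_4 = 2·10 + -3·1 + 2·-4 = 9
  a_5 = 2·9 + -3·10 + 2·1 = -10
  a_6 = 2·-10 + -3·9 + 2·10 = -27
  a_7 = 2·-27 + -3·-10 + 2·9 = -6
  a_8 = 2·-6 + -3·-27 + 2·-10 = 49
  a_9 = 2·49 + -3·-6 + 2·-27 = 62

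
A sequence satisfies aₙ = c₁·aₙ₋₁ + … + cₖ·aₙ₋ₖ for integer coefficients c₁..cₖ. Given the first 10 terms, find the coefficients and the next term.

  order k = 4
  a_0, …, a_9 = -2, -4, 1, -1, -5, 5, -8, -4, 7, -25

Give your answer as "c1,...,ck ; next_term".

0,1,2,-1 ; 7

  a_4 = 0·-1 + 1·1 + 2·-4 + -1·-2 = -5
  a_5 = 0·-5 + 1·-1 + 2·1 + -1·-4 = 5
  a_6 = 0·5 + 1·-5 + 2·-1 + -1·1 = -8
  a_7 = 0·-8 + 1·5 + 2·-5 + -1·-1 = -4
  a_8 = 0·-4 + 1·-8 + 2·5 + -1·-5 = 7
  a_9 = 0·7 + 1·-4 + 2·-8 + -1·5 = -25
  a_10 = 0·-25 + 1·7 + 2·-4 + -1·-8 = 7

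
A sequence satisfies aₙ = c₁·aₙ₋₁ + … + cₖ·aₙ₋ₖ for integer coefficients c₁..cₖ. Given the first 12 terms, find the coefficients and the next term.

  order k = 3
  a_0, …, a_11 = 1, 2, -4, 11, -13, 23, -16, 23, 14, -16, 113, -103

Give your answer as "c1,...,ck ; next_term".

-1,2,3 ; 281

  a_3 = -1·-4 + 2·2 + 3·1 = 11
  a_4 = -1·11 + 2·-4 + 3·2 = -13
  a_5 = -1·-13 + 2·11 + 3·-4 = 23
  a_6 = -1·23 + 2·-13 + 3·11 = -16
  a_7 = -1·-16 + 2·23 + 3·-13 = 23
  a_8 = -1·23 + 2·-16 + 3·23 = 14
  a_9 = -1·14 + 2·23 + 3·-16 = -16
  a_10 = -1·-16 + 2·14 + 3·23 = 113
  a_11 = -1·113 + 2·-16 + 3·14 = -103
  a_12 = -1·-103 + 2·113 + 3·-16 = 281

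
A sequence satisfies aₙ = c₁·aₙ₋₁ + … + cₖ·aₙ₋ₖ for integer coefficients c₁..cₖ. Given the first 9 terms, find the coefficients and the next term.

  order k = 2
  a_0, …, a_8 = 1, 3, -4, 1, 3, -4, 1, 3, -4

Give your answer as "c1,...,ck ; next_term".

-1,-1 ; 1

  a_2 = -1·3 + -1·1 = -4
  a_3 = -1·-4 + -1·3 = 1
  a_4 = -1·1 + -1·-4 = 3
  a_5 = -1·3 + -1·1 = -4
  a_6 = -1·-4 + -1·3 = 1
  a_7 = -1·1 + -1·-4 = 3
  a_8 = -1·3 + -1·1 = -4
  a_9 = -1·-4 + -1·3 = 1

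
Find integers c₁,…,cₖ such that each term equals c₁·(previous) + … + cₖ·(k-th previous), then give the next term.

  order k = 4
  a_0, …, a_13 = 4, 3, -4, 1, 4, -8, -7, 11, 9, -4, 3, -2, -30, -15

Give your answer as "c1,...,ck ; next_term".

1,-2,1,-2 ; 37

  a_4 = 1·1 + -2·-4 + 1·3 + -2·4 = 4
  a_5 = 1·4 + -2·1 + 1·-4 + -2·3 = -8
  a_6 = 1·-8 + -2·4 + 1·1 + -2·-4 = -7
  a_7 = 1·-7 + -2·-8 + 1·4 + -2·1 = 11
  a_8 = 1·11 + -2·-7 + 1·-8 + -2·4 = 9
  a_9 = 1·9 + -2·11 + 1·-7 + -2·-8 = -4
  a_10 = 1·-4 + -2·9 + 1·11 + -2·-7 = 3
  a_11 = 1·3 + -2·-4 + 1·9 + -2·11 = -2
  a_12 = 1·-2 + -2·3 + 1·-4 + -2·9 = -30
  a_13 = 1·-30 + -2·-2 + 1·3 + -2·-4 = -15
  a_14 = 1·-15 + -2·-30 + 1·-2 + -2·3 = 37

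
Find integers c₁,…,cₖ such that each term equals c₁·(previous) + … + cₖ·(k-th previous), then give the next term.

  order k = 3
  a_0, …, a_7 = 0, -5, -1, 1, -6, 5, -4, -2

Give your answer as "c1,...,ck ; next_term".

-1,0,1 ; 7

  a_3 = -1·-1 + 0·-5 + 1·0 = 1
  a_4 = -1·1 + 0·-1 + 1·-5 = -6
  a_5 = -1·-6 + 0·1 + 1·-1 = 5
  a_6 = -1·5 + 0·-6 + 1·1 = -4
  a_7 = -1·-4 + 0·5 + 1·-6 = -2
  a_8 = -1·-2 + 0·-4 + 1·5 = 7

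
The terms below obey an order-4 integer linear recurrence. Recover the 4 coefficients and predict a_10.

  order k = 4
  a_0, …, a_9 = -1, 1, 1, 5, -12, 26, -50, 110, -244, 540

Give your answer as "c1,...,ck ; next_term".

  a_4 = -2·5 + 0·1 + 0·1 + 2·-1 = -12
  a_5 = -2·-12 + 0·5 + 0·1 + 2·1 = 26
  a_6 = -2·26 + 0·-12 + 0·5 + 2·1 = -50
  a_7 = -2·-50 + 0·26 + 0·-12 + 2·5 = 110
  a_8 = -2·110 + 0·-50 + 0·26 + 2·-12 = -244
  a_9 = -2·-244 + 0·110 + 0·-50 + 2·26 = 540
  a_10 = -2·540 + 0·-244 + 0·110 + 2·-50 = -1180

-2,0,0,2 ; -1180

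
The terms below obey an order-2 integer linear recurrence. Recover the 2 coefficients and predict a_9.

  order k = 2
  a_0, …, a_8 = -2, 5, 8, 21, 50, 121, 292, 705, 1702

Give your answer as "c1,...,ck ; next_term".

2,1 ; 4109

  a_2 = 2·5 + 1·-2 = 8
  a_3 = 2·8 + 1·5 = 21
  a_4 = 2·21 + 1·8 = 50
  a_5 = 2·50 + 1·21 = 121
  a_6 = 2·121 + 1·50 = 292
  a_7 = 2·292 + 1·121 = 705
  a_8 = 2·705 + 1·292 = 1702
  a_9 = 2·1702 + 1·705 = 4109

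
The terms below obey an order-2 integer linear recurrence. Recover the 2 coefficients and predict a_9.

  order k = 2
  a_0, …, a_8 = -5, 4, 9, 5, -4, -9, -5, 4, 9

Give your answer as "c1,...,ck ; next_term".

  a_2 = 1·4 + -1·-5 = 9
  a_3 = 1·9 + -1·4 = 5
  a_4 = 1·5 + -1·9 = -4
  a_5 = 1·-4 + -1·5 = -9
  a_6 = 1·-9 + -1·-4 = -5
  a_7 = 1·-5 + -1·-9 = 4
  a_8 = 1·4 + -1·-5 = 9
  a_9 = 1·9 + -1·4 = 5

1,-1 ; 5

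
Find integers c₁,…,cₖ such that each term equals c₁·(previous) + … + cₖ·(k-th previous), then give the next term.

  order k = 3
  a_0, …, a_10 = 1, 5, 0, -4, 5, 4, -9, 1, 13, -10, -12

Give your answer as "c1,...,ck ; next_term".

0,-1,1 ; 23

  a_3 = 0·0 + -1·5 + 1·1 = -4
  a_4 = 0·-4 + -1·0 + 1·5 = 5
  a_5 = 0·5 + -1·-4 + 1·0 = 4
  a_6 = 0·4 + -1·5 + 1·-4 = -9
  a_7 = 0·-9 + -1·4 + 1·5 = 1
  a_8 = 0·1 + -1·-9 + 1·4 = 13
  a_9 = 0·13 + -1·1 + 1·-9 = -10
  a_10 = 0·-10 + -1·13 + 1·1 = -12
  a_11 = 0·-12 + -1·-10 + 1·13 = 23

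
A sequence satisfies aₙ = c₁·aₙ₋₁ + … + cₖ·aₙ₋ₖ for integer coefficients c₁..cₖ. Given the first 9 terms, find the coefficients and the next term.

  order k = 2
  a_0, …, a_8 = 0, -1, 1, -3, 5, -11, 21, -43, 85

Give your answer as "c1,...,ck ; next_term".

-1,2 ; -171

  a_2 = -1·-1 + 2·0 = 1
  a_3 = -1·1 + 2·-1 = -3
  a_4 = -1·-3 + 2·1 = 5
  a_5 = -1·5 + 2·-3 = -11
  a_6 = -1·-11 + 2·5 = 21
  a_7 = -1·21 + 2·-11 = -43
  a_8 = -1·-43 + 2·21 = 85
  a_9 = -1·85 + 2·-43 = -171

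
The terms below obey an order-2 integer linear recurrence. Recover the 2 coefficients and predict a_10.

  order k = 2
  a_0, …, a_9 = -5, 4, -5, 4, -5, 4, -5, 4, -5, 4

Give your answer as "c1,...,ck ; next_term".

0,1 ; -5

  a_2 = 0·4 + 1·-5 = -5
  a_3 = 0·-5 + 1·4 = 4
  a_4 = 0·4 + 1·-5 = -5
  a_5 = 0·-5 + 1·4 = 4
  a_6 = 0·4 + 1·-5 = -5
  a_7 = 0·-5 + 1·4 = 4
  a_8 = 0·4 + 1·-5 = -5
  a_9 = 0·-5 + 1·4 = 4
  a_10 = 0·4 + 1·-5 = -5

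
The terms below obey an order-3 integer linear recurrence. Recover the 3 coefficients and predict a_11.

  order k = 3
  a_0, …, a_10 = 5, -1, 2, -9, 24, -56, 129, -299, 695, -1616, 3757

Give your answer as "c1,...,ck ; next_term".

  a_3 = -3·2 + -2·-1 + -1·5 = -9
  a_4 = -3·-9 + -2·2 + -1·-1 = 24
  a_5 = -3·24 + -2·-9 + -1·2 = -56
  a_6 = -3·-56 + -2·24 + -1·-9 = 129
  a_7 = -3·129 + -2·-56 + -1·24 = -299
  a_8 = -3·-299 + -2·129 + -1·-56 = 695
  a_9 = -3·695 + -2·-299 + -1·129 = -1616
  a_10 = -3·-1616 + -2·695 + -1·-299 = 3757
  a_11 = -3·3757 + -2·-1616 + -1·695 = -8734

-3,-2,-1 ; -8734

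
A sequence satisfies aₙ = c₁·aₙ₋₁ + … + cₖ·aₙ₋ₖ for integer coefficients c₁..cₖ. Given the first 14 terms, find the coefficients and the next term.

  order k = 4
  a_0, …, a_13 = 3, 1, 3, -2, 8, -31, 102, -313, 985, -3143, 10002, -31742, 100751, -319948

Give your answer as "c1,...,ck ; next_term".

-3,-1,-4,3 ; 1016067

  a_4 = -3·-2 + -1·3 + -4·1 + 3·3 = 8
  a_5 = -3·8 + -1·-2 + -4·3 + 3·1 = -31
  a_6 = -3·-31 + -1·8 + -4·-2 + 3·3 = 102
  a_7 = -3·102 + -1·-31 + -4·8 + 3·-2 = -313
  a_8 = -3·-313 + -1·102 + -4·-31 + 3·8 = 985
  a_9 = -3·985 + -1·-313 + -4·102 + 3·-31 = -3143
  a_10 = -3·-3143 + -1·985 + -4·-313 + 3·102 = 10002
  a_11 = -3·10002 + -1·-3143 + -4·985 + 3·-313 = -31742
  a_12 = -3·-31742 + -1·10002 + -4·-3143 + 3·985 = 100751
  a_13 = -3·100751 + -1·-31742 + -4·10002 + 3·-3143 = -319948
  a_14 = -3·-319948 + -1·100751 + -4·-31742 + 3·10002 = 1016067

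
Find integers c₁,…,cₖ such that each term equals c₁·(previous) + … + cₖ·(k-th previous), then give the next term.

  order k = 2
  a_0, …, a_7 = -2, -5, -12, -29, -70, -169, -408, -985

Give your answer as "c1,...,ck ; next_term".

  a_2 = 2·-5 + 1·-2 = -12
  a_3 = 2·-12 + 1·-5 = -29
  a_4 = 2·-29 + 1·-12 = -70
  a_5 = 2·-70 + 1·-29 = -169
  a_6 = 2·-169 + 1·-70 = -408
  a_7 = 2·-408 + 1·-169 = -985
  a_8 = 2·-985 + 1·-408 = -2378

2,1 ; -2378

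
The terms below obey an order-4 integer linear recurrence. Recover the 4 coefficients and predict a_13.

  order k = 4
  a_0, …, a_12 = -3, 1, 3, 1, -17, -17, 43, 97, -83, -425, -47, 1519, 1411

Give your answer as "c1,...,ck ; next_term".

  a_4 = 1·1 + -3·3 + 0·1 + 3·-3 = -17
  a_5 = 1·-17 + -3·1 + 0·3 + 3·1 = -17
  a_6 = 1·-17 + -3·-17 + 0·1 + 3·3 = 43
  a_7 = 1·43 + -3·-17 + 0·-17 + 3·1 = 97
  a_8 = 1·97 + -3·43 + 0·-17 + 3·-17 = -83
  a_9 = 1·-83 + -3·97 + 0·43 + 3·-17 = -425
  a_10 = 1·-425 + -3·-83 + 0·97 + 3·43 = -47
  a_11 = 1·-47 + -3·-425 + 0·-83 + 3·97 = 1519
  a_12 = 1·1519 + -3·-47 + 0·-425 + 3·-83 = 1411
  a_13 = 1·1411 + -3·1519 + 0·-47 + 3·-425 = -4421

1,-3,0,3 ; -4421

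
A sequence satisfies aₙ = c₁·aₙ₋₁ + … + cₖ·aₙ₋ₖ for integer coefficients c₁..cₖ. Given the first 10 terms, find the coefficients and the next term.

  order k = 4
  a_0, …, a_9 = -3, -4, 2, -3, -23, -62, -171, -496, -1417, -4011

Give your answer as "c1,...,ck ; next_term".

4,-4,3,-3 ; -11351

  a_4 = 4·-3 + -4·2 + 3·-4 + -3·-3 = -23
  a_5 = 4·-23 + -4·-3 + 3·2 + -3·-4 = -62
  a_6 = 4·-62 + -4·-23 + 3·-3 + -3·2 = -171
  a_7 = 4·-171 + -4·-62 + 3·-23 + -3·-3 = -496
  a_8 = 4·-496 + -4·-171 + 3·-62 + -3·-23 = -1417
  a_9 = 4·-1417 + -4·-496 + 3·-171 + -3·-62 = -4011
  a_10 = 4·-4011 + -4·-1417 + 3·-496 + -3·-171 = -11351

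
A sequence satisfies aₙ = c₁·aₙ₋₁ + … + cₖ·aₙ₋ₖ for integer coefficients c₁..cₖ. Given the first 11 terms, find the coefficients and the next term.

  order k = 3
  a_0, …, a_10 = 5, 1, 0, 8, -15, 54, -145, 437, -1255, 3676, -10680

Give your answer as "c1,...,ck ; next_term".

-2,3,1 ; 31133

  a_3 = -2·0 + 3·1 + 1·5 = 8
  a_4 = -2·8 + 3·0 + 1·1 = -15
  a_5 = -2·-15 + 3·8 + 1·0 = 54
  a_6 = -2·54 + 3·-15 + 1·8 = -145
  a_7 = -2·-145 + 3·54 + 1·-15 = 437
  a_8 = -2·437 + 3·-145 + 1·54 = -1255
  a_9 = -2·-1255 + 3·437 + 1·-145 = 3676
  a_10 = -2·3676 + 3·-1255 + 1·437 = -10680
  a_11 = -2·-10680 + 3·3676 + 1·-1255 = 31133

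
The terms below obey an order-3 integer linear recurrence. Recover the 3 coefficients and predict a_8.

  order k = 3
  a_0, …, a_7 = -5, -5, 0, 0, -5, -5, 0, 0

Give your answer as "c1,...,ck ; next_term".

1,-1,1 ; -5

  a_3 = 1·0 + -1·-5 + 1·-5 = 0
  a_4 = 1·0 + -1·0 + 1·-5 = -5
  a_5 = 1·-5 + -1·0 + 1·0 = -5
  a_6 = 1·-5 + -1·-5 + 1·0 = 0
  a_7 = 1·0 + -1·-5 + 1·-5 = 0
  a_8 = 1·0 + -1·0 + 1·-5 = -5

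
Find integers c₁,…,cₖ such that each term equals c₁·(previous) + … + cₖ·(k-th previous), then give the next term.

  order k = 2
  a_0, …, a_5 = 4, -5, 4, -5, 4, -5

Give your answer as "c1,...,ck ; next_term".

  a_2 = 0·-5 + 1·4 = 4
  a_3 = 0·4 + 1·-5 = -5
  a_4 = 0·-5 + 1·4 = 4
  a_5 = 0·4 + 1·-5 = -5
  a_6 = 0·-5 + 1·4 = 4

0,1 ; 4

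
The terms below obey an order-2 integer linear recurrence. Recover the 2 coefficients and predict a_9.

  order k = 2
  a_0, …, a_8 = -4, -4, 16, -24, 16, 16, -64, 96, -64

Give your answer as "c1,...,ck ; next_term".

-2,-2 ; -64

  a_2 = -2·-4 + -2·-4 = 16
  a_3 = -2·16 + -2·-4 = -24
  a_4 = -2·-24 + -2·16 = 16
  a_5 = -2·16 + -2·-24 = 16
  a_6 = -2·16 + -2·16 = -64
  a_7 = -2·-64 + -2·16 = 96
  a_8 = -2·96 + -2·-64 = -64
  a_9 = -2·-64 + -2·96 = -64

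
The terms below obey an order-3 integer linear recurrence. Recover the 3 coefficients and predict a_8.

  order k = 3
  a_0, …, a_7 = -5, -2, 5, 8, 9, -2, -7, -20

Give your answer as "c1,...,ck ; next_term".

0,1,-2 ; -3

  a_3 = 0·5 + 1·-2 + -2·-5 = 8
  a_4 = 0·8 + 1·5 + -2·-2 = 9
  a_5 = 0·9 + 1·8 + -2·5 = -2
  a_6 = 0·-2 + 1·9 + -2·8 = -7
  a_7 = 0·-7 + 1·-2 + -2·9 = -20
  a_8 = 0·-20 + 1·-7 + -2·-2 = -3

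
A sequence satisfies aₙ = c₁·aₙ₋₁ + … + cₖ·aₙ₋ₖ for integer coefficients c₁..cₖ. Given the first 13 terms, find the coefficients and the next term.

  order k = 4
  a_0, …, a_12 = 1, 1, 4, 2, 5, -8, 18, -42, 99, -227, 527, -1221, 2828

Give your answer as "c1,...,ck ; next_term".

  a_4 = -1·2 + 2·4 + -2·1 + 1·1 = 5
  a_5 = -1·5 + 2·2 + -2·4 + 1·1 = -8
  a_6 = -1·-8 + 2·5 + -2·2 + 1·4 = 18
  a_7 = -1·18 + 2·-8 + -2·5 + 1·2 = -42
  a_8 = -1·-42 + 2·18 + -2·-8 + 1·5 = 99
  a_9 = -1·99 + 2·-42 + -2·18 + 1·-8 = -227
  a_10 = -1·-227 + 2·99 + -2·-42 + 1·18 = 527
  a_11 = -1·527 + 2·-227 + -2·99 + 1·-42 = -1221
  a_12 = -1·-1221 + 2·527 + -2·-227 + 1·99 = 2828
  a_13 = -1·2828 + 2·-1221 + -2·527 + 1·-227 = -6551

-1,2,-2,1 ; -6551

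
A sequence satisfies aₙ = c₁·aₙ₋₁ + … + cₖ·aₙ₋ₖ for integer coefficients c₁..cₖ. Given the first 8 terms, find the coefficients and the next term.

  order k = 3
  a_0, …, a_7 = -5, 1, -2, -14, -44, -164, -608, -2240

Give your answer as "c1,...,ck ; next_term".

  a_3 = 3·-2 + 2·1 + 2·-5 = -14
  a_4 = 3·-14 + 2·-2 + 2·1 = -44
  a_5 = 3·-44 + 2·-14 + 2·-2 = -164
  a_6 = 3·-164 + 2·-44 + 2·-14 = -608
  a_7 = 3·-608 + 2·-164 + 2·-44 = -2240
  a_8 = 3·-2240 + 2·-608 + 2·-164 = -8264

3,2,2 ; -8264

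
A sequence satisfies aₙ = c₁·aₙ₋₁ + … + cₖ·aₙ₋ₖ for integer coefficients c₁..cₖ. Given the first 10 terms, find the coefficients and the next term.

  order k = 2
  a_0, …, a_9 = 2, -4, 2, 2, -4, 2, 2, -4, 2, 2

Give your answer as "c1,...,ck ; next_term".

  a_2 = -1·-4 + -1·2 = 2
  a_3 = -1·2 + -1·-4 = 2
  a_4 = -1·2 + -1·2 = -4
  a_5 = -1·-4 + -1·2 = 2
  a_6 = -1·2 + -1·-4 = 2
  a_7 = -1·2 + -1·2 = -4
  a_8 = -1·-4 + -1·2 = 2
  a_9 = -1·2 + -1·-4 = 2
  a_10 = -1·2 + -1·2 = -4

-1,-1 ; -4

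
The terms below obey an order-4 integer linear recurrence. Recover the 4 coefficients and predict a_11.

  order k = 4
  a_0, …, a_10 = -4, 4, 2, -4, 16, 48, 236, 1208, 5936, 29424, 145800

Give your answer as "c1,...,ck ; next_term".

4,4,4,-2 ; 722224

  a_4 = 4·-4 + 4·2 + 4·4 + -2·-4 = 16
  a_5 = 4·16 + 4·-4 + 4·2 + -2·4 = 48
  a_6 = 4·48 + 4·16 + 4·-4 + -2·2 = 236
  a_7 = 4·236 + 4·48 + 4·16 + -2·-4 = 1208
  a_8 = 4·1208 + 4·236 + 4·48 + -2·16 = 5936
  a_9 = 4·5936 + 4·1208 + 4·236 + -2·48 = 29424
  a_10 = 4·29424 + 4·5936 + 4·1208 + -2·236 = 145800
  a_11 = 4·145800 + 4·29424 + 4·5936 + -2·1208 = 722224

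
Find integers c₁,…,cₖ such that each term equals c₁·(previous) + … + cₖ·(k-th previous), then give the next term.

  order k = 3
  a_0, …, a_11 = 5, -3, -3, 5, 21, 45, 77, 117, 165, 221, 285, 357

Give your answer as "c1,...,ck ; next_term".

3,-3,1 ; 437

  a_3 = 3·-3 + -3·-3 + 1·5 = 5
  a_4 = 3·5 + -3·-3 + 1·-3 = 21
  a_5 = 3·21 + -3·5 + 1·-3 = 45
  a_6 = 3·45 + -3·21 + 1·5 = 77
  a_7 = 3·77 + -3·45 + 1·21 = 117
  a_8 = 3·117 + -3·77 + 1·45 = 165
  a_9 = 3·165 + -3·117 + 1·77 = 221
  a_10 = 3·221 + -3·165 + 1·117 = 285
  a_11 = 3·285 + -3·221 + 1·165 = 357
  a_12 = 3·357 + -3·285 + 1·221 = 437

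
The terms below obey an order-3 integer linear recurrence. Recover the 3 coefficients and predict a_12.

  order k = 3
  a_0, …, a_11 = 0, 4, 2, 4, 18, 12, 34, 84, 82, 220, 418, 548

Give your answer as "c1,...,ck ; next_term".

  a_3 = 0·2 + 1·4 + 4·0 = 4
  a_4 = 0·4 + 1·2 + 4·4 = 18
  a_5 = 0·18 + 1·4 + 4·2 = 12
  a_6 = 0·12 + 1·18 + 4·4 = 34
  a_7 = 0·34 + 1·12 + 4·18 = 84
  a_8 = 0·84 + 1·34 + 4·12 = 82
  a_9 = 0·82 + 1·84 + 4·34 = 220
  a_10 = 0·220 + 1·82 + 4·84 = 418
  a_11 = 0·418 + 1·220 + 4·82 = 548
  a_12 = 0·548 + 1·418 + 4·220 = 1298

0,1,4 ; 1298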